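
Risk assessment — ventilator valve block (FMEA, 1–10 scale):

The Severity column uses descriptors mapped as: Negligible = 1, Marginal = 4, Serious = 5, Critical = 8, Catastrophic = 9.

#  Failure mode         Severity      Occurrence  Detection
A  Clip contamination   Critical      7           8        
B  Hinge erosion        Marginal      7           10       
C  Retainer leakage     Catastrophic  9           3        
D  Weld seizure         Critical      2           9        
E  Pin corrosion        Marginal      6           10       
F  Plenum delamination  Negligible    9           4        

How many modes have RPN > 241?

RPN = Severity × Occurrence × Detection:
  A: 8 × 7 × 8 = 448
  B: 4 × 7 × 10 = 280
  C: 9 × 9 × 3 = 243
  D: 8 × 2 × 9 = 144
  E: 4 × 6 × 10 = 240
  F: 1 × 9 × 4 = 36
Modes with RPN > 241: A (448), B (280), C (243) → 3.

3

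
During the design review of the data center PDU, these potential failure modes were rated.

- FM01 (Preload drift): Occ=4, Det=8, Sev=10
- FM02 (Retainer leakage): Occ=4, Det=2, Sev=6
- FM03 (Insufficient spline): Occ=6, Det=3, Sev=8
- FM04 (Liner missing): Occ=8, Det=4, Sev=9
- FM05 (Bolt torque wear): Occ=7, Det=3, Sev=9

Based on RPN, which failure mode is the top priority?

FM01

RPN = Severity × Occurrence × Detection:
  FM01: 10 × 4 × 8 = 320
  FM02: 6 × 4 × 2 = 48
  FM03: 8 × 6 × 3 = 144
  FM04: 9 × 8 × 4 = 288
  FM05: 9 × 7 × 3 = 189
Highest RPN is 320 → FM01.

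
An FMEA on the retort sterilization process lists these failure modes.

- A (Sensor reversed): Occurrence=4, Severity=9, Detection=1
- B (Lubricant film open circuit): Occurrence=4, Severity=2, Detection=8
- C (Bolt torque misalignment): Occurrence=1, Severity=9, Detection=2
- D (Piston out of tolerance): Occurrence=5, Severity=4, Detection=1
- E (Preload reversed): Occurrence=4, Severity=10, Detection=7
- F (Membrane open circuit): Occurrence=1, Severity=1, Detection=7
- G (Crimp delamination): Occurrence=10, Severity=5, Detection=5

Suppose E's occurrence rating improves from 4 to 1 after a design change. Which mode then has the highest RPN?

G

RPN = Severity × Occurrence × Detection:
  A: 9 × 4 × 1 = 36
  B: 2 × 4 × 8 = 64
  C: 9 × 1 × 2 = 18
  D: 4 × 5 × 1 = 20
  E: 10 × 4 × 7 = 280
  F: 1 × 1 × 7 = 7
  G: 5 × 10 × 5 = 250
After action: E → 10 × 1 × 7 = 70.
Revised RPNs: G=250, E=70, B=64, A=36, D=20, C=18, F=7.
Highest is now G (250).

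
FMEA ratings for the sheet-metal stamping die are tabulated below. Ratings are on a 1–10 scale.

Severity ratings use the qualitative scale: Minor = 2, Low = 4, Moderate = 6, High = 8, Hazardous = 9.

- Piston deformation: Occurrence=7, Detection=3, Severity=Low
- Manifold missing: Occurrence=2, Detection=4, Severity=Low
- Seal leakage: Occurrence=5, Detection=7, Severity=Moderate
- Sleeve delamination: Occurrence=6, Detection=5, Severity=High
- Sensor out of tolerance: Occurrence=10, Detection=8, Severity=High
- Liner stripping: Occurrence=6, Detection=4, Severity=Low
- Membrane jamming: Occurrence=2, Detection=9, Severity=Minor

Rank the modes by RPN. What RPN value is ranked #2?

240

RPN = Severity × Occurrence × Detection:
  Piston deformation: 4 × 7 × 3 = 84
  Manifold missing: 4 × 2 × 4 = 32
  Seal leakage: 6 × 5 × 7 = 210
  Sleeve delamination: 8 × 6 × 5 = 240
  Sensor out of tolerance: 8 × 10 × 8 = 640
  Liner stripping: 4 × 6 × 4 = 96
  Membrane jamming: 2 × 2 × 9 = 36
Sorted descending: 640, 240, 210, 96, 84, 36, 32.
The second-highest RPN is 240 (Sleeve delamination).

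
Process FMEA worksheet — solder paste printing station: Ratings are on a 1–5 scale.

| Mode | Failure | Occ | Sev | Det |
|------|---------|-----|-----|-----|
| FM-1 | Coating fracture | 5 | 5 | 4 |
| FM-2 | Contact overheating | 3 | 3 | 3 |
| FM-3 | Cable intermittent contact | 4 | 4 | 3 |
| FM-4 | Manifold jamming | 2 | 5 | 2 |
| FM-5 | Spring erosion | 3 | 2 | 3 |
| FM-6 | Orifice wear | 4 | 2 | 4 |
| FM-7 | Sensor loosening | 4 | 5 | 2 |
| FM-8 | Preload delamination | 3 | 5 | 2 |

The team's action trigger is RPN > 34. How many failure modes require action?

3

RPN = Severity × Occurrence × Detection:
  FM-1: 5 × 5 × 4 = 100
  FM-2: 3 × 3 × 3 = 27
  FM-3: 4 × 4 × 3 = 48
  FM-4: 5 × 2 × 2 = 20
  FM-5: 2 × 3 × 3 = 18
  FM-6: 2 × 4 × 4 = 32
  FM-7: 5 × 4 × 2 = 40
  FM-8: 5 × 3 × 2 = 30
Modes with RPN > 34: FM-1 (100), FM-3 (48), FM-7 (40) → 3.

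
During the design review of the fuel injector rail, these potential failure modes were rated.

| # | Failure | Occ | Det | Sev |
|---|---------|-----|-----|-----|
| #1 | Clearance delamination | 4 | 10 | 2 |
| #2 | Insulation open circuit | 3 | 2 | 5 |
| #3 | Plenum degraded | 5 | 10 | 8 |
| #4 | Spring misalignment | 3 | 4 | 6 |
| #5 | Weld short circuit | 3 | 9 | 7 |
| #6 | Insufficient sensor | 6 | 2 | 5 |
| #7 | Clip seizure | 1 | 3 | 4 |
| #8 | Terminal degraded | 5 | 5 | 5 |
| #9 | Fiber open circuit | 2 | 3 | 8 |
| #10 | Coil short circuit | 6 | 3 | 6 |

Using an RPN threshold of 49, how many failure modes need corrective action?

7

RPN = Severity × Occurrence × Detection:
  #1: 2 × 4 × 10 = 80
  #2: 5 × 3 × 2 = 30
  #3: 8 × 5 × 10 = 400
  #4: 6 × 3 × 4 = 72
  #5: 7 × 3 × 9 = 189
  #6: 5 × 6 × 2 = 60
  #7: 4 × 1 × 3 = 12
  #8: 5 × 5 × 5 = 125
  #9: 8 × 2 × 3 = 48
  #10: 6 × 6 × 3 = 108
Modes with RPN ≥ 49: #1 (80), #3 (400), #4 (72), #5 (189), #6 (60), #8 (125), #10 (108) → 7.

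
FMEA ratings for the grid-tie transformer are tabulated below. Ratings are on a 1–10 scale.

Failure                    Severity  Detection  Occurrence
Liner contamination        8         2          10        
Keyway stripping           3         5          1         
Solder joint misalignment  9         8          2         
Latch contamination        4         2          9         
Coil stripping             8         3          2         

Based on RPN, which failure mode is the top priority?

RPN = Severity × Occurrence × Detection:
  Liner contamination: 8 × 10 × 2 = 160
  Keyway stripping: 3 × 1 × 5 = 15
  Solder joint misalignment: 9 × 2 × 8 = 144
  Latch contamination: 4 × 9 × 2 = 72
  Coil stripping: 8 × 2 × 3 = 48
Highest RPN is 160 → Liner contamination.

Liner contamination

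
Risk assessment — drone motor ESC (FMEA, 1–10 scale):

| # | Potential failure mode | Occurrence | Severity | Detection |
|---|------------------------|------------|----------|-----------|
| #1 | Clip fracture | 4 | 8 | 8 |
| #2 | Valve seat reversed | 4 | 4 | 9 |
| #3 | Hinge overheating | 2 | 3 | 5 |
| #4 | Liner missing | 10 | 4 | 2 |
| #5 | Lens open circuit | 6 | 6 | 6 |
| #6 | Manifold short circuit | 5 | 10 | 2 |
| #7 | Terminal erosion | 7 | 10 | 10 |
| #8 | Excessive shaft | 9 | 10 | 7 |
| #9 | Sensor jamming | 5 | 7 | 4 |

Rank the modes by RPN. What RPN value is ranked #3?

256

RPN = Severity × Occurrence × Detection:
  #1: 8 × 4 × 8 = 256
  #2: 4 × 4 × 9 = 144
  #3: 3 × 2 × 5 = 30
  #4: 4 × 10 × 2 = 80
  #5: 6 × 6 × 6 = 216
  #6: 10 × 5 × 2 = 100
  #7: 10 × 7 × 10 = 700
  #8: 10 × 9 × 7 = 630
  #9: 7 × 5 × 4 = 140
Sorted descending: 700, 630, 256, 216, 144, 140, 100, 80, 30.
The third-highest RPN is 256 (#1).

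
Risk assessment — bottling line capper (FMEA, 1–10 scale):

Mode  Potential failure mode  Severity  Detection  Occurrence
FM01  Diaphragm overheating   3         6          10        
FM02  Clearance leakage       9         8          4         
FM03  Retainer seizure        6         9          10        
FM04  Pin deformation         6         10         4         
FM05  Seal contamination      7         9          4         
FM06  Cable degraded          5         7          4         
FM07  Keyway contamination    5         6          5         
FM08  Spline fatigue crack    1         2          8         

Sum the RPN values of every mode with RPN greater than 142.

1650

RPN = Severity × Occurrence × Detection:
  FM01: 3 × 10 × 6 = 180
  FM02: 9 × 4 × 8 = 288
  FM03: 6 × 10 × 9 = 540
  FM04: 6 × 4 × 10 = 240
  FM05: 7 × 4 × 9 = 252
  FM06: 5 × 4 × 7 = 140
  FM07: 5 × 5 × 6 = 150
  FM08: 1 × 8 × 2 = 16
RPN > 142: FM01 (180), FM02 (288), FM03 (540), FM04 (240), FM05 (252), FM07 (150).
Sum: 180 + 288 + 540 + 240 + 252 + 150 = 1650.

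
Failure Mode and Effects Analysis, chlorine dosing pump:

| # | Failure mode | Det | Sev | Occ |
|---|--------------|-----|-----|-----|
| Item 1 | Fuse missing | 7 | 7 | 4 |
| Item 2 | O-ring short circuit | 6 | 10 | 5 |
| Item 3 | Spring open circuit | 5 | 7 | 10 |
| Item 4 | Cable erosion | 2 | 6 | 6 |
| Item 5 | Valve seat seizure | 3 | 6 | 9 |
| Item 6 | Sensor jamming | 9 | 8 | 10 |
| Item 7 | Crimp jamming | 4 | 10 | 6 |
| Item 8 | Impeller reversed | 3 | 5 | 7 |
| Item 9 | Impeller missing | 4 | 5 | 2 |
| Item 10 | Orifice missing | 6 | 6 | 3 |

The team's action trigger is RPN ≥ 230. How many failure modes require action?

4

RPN = Severity × Occurrence × Detection:
  Item 1: 7 × 4 × 7 = 196
  Item 2: 10 × 5 × 6 = 300
  Item 3: 7 × 10 × 5 = 350
  Item 4: 6 × 6 × 2 = 72
  Item 5: 6 × 9 × 3 = 162
  Item 6: 8 × 10 × 9 = 720
  Item 7: 10 × 6 × 4 = 240
  Item 8: 5 × 7 × 3 = 105
  Item 9: 5 × 2 × 4 = 40
  Item 10: 6 × 3 × 6 = 108
Modes with RPN ≥ 230: Item 2 (300), Item 3 (350), Item 6 (720), Item 7 (240) → 4.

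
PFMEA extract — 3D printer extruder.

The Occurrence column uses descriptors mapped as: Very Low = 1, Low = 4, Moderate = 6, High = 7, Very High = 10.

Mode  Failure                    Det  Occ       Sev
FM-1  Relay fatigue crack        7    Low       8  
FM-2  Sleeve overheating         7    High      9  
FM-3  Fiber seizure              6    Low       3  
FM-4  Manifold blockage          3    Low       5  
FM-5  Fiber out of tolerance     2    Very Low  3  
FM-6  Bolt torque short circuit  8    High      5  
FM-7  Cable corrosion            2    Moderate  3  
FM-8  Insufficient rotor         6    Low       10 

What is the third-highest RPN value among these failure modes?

240

RPN = Severity × Occurrence × Detection:
  FM-1: 8 × 4 × 7 = 224
  FM-2: 9 × 7 × 7 = 441
  FM-3: 3 × 4 × 6 = 72
  FM-4: 5 × 4 × 3 = 60
  FM-5: 3 × 1 × 2 = 6
  FM-6: 5 × 7 × 8 = 280
  FM-7: 3 × 6 × 2 = 36
  FM-8: 10 × 4 × 6 = 240
Sorted descending: 441, 280, 240, 224, 72, 60, 36, 6.
The third-highest RPN is 240 (FM-8).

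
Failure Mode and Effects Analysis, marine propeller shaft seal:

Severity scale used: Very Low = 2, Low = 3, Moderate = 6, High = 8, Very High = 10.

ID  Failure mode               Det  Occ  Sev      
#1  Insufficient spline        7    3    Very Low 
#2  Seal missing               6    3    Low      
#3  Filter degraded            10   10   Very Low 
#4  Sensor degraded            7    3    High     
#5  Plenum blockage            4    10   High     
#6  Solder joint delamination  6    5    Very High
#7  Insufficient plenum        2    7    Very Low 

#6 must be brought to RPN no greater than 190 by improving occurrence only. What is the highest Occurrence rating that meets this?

#6: S=10, O=5, D=6 → current RPN = 300.
Fixed product = 60. Need 60 × O ≤ 190, so O ≤ 190/60 = 3.17.
Maximum integer Occurrence rating = 3 (gives RPN 180; O=4 would give 240 > 190).

3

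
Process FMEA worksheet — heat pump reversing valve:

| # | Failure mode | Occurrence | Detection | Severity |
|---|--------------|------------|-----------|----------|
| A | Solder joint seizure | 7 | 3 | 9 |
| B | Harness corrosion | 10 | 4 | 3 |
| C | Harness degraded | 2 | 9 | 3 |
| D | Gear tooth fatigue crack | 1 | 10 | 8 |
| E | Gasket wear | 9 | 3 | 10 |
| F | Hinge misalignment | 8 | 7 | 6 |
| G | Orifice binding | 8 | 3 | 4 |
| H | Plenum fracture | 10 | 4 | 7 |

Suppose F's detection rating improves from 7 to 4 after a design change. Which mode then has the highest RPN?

H

RPN = Severity × Occurrence × Detection:
  A: 9 × 7 × 3 = 189
  B: 3 × 10 × 4 = 120
  C: 3 × 2 × 9 = 54
  D: 8 × 1 × 10 = 80
  E: 10 × 9 × 3 = 270
  F: 6 × 8 × 7 = 336
  G: 4 × 8 × 3 = 96
  H: 7 × 10 × 4 = 280
After action: F → 6 × 8 × 4 = 192.
Revised RPNs: H=280, E=270, F=192, A=189, B=120, G=96, D=80, C=54.
Highest is now H (280).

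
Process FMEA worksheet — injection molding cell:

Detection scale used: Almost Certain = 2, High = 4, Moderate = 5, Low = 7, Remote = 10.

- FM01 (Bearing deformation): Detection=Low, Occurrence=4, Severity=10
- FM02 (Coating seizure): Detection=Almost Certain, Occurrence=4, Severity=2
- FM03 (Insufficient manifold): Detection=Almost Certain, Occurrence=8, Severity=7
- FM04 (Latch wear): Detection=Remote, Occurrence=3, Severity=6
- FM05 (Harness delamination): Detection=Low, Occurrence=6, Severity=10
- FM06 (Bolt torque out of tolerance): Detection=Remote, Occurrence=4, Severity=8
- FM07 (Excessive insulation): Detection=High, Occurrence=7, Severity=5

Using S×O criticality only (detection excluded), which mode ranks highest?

Criticality = Severity × Occurrence:
  FM01: 10 × 4 = 40
  FM02: 2 × 4 = 8
  FM03: 7 × 8 = 56
  FM04: 6 × 3 = 18
  FM05: 10 × 6 = 60
  FM06: 8 × 4 = 32
  FM07: 5 × 7 = 35
Highest criticality is 60 → FM05.

FM05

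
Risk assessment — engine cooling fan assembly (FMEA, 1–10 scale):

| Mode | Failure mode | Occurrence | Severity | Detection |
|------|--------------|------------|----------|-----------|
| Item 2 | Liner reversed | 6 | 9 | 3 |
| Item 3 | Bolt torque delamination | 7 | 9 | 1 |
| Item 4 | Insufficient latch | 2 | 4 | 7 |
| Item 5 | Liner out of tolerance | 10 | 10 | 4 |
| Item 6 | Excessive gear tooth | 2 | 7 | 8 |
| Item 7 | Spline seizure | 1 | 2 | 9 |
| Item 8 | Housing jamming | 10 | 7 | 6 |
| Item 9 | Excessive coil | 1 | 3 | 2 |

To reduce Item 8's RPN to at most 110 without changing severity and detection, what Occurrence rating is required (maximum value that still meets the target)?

Item 8: S=7, O=10, D=6 → current RPN = 420.
Fixed product = 42. Need 42 × O ≤ 110, so O ≤ 110/42 = 2.62.
Maximum integer Occurrence rating = 2 (gives RPN 84; O=3 would give 126 > 110).

2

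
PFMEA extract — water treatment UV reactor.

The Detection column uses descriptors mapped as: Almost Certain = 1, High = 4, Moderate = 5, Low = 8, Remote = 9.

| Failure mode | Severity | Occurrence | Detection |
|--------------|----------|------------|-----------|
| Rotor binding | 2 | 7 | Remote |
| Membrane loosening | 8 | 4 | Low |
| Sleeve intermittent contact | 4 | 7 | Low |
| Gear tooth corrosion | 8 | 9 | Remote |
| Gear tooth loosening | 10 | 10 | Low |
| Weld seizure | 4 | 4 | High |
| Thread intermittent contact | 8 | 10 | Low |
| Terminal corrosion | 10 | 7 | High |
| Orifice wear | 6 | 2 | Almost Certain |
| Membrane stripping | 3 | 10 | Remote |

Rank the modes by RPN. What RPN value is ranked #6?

RPN = Severity × Occurrence × Detection:
  Rotor binding: 2 × 7 × 9 = 126
  Membrane loosening: 8 × 4 × 8 = 256
  Sleeve intermittent contact: 4 × 7 × 8 = 224
  Gear tooth corrosion: 8 × 9 × 9 = 648
  Gear tooth loosening: 10 × 10 × 8 = 800
  Weld seizure: 4 × 4 × 4 = 64
  Thread intermittent contact: 8 × 10 × 8 = 640
  Terminal corrosion: 10 × 7 × 4 = 280
  Orifice wear: 6 × 2 × 1 = 12
  Membrane stripping: 3 × 10 × 9 = 270
Sorted descending: 800, 648, 640, 280, 270, 256, 224, 126, 64, 12.
The sixth-highest RPN is 256 (Membrane loosening).

256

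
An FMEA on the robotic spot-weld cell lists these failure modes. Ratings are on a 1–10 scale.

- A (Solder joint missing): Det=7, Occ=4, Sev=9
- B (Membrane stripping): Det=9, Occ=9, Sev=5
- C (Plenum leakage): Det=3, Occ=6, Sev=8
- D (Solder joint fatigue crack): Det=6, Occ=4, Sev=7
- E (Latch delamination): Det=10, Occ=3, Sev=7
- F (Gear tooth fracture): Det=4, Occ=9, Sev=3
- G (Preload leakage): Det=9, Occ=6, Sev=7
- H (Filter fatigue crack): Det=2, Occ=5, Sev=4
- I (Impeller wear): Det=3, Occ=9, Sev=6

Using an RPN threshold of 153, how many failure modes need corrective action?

6

RPN = Severity × Occurrence × Detection:
  A: 9 × 4 × 7 = 252
  B: 5 × 9 × 9 = 405
  C: 8 × 6 × 3 = 144
  D: 7 × 4 × 6 = 168
  E: 7 × 3 × 10 = 210
  F: 3 × 9 × 4 = 108
  G: 7 × 6 × 9 = 378
  H: 4 × 5 × 2 = 40
  I: 6 × 9 × 3 = 162
Modes with RPN ≥ 153: A (252), B (405), D (168), E (210), G (378), I (162) → 6.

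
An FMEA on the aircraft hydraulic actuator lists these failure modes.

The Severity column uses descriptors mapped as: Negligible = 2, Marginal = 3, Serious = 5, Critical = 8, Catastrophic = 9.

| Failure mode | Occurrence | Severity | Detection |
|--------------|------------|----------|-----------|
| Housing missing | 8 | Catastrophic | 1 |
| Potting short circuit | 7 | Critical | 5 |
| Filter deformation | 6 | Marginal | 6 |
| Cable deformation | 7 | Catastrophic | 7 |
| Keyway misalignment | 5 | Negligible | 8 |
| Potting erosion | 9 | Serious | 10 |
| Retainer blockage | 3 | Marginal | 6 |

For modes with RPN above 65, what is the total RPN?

1431

RPN = Severity × Occurrence × Detection:
  Housing missing: 9 × 8 × 1 = 72
  Potting short circuit: 8 × 7 × 5 = 280
  Filter deformation: 3 × 6 × 6 = 108
  Cable deformation: 9 × 7 × 7 = 441
  Keyway misalignment: 2 × 5 × 8 = 80
  Potting erosion: 5 × 9 × 10 = 450
  Retainer blockage: 3 × 3 × 6 = 54
RPN > 65: Housing missing (72), Potting short circuit (280), Filter deformation (108), Cable deformation (441), Keyway misalignment (80), Potting erosion (450).
Sum: 72 + 280 + 108 + 441 + 80 + 450 = 1431.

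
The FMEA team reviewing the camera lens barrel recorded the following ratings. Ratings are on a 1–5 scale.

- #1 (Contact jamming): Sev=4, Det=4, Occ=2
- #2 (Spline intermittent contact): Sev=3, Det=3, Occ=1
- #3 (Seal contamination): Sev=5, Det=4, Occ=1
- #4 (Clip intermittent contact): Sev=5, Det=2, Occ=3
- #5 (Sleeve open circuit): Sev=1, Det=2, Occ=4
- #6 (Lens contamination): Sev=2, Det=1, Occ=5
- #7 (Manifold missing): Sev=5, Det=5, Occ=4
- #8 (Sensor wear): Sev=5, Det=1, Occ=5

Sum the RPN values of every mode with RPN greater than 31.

132

RPN = Severity × Occurrence × Detection:
  #1: 4 × 2 × 4 = 32
  #2: 3 × 1 × 3 = 9
  #3: 5 × 1 × 4 = 20
  #4: 5 × 3 × 2 = 30
  #5: 1 × 4 × 2 = 8
  #6: 2 × 5 × 1 = 10
  #7: 5 × 4 × 5 = 100
  #8: 5 × 5 × 1 = 25
RPN > 31: #1 (32), #7 (100).
Sum: 32 + 100 = 132.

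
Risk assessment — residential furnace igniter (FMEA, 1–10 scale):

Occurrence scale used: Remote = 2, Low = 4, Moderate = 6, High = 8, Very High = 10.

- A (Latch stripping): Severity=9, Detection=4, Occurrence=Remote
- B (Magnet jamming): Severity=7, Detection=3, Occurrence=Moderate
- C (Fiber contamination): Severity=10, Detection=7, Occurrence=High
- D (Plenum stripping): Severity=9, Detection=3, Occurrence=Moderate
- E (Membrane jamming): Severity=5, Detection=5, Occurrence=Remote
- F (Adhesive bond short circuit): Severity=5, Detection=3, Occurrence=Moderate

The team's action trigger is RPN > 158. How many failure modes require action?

2

RPN = Severity × Occurrence × Detection:
  A: 9 × 2 × 4 = 72
  B: 7 × 6 × 3 = 126
  C: 10 × 8 × 7 = 560
  D: 9 × 6 × 3 = 162
  E: 5 × 2 × 5 = 50
  F: 5 × 6 × 3 = 90
Modes with RPN > 158: C (560), D (162) → 2.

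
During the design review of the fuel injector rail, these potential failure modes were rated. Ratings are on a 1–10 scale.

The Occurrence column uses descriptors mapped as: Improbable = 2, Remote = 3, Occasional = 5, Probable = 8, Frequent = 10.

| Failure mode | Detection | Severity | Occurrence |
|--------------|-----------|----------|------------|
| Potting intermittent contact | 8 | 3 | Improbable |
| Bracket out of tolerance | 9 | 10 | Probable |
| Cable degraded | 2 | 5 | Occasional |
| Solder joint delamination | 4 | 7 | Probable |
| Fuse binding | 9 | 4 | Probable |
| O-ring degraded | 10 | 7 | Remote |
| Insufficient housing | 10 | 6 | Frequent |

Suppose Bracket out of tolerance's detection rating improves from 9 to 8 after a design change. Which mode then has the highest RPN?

RPN = Severity × Occurrence × Detection:
  Potting intermittent contact: 3 × 2 × 8 = 48
  Bracket out of tolerance: 10 × 8 × 9 = 720
  Cable degraded: 5 × 5 × 2 = 50
  Solder joint delamination: 7 × 8 × 4 = 224
  Fuse binding: 4 × 8 × 9 = 288
  O-ring degraded: 7 × 3 × 10 = 210
  Insufficient housing: 6 × 10 × 10 = 600
After action: Bracket out of tolerance → 10 × 8 × 8 = 640.
Revised RPNs: Bracket out of tolerance=640, Insufficient housing=600, Fuse binding=288, Solder joint delamination=224, O-ring degraded=210, Cable degraded=50, Potting intermittent contact=48.
Highest is now Bracket out of tolerance (640).

Bracket out of tolerance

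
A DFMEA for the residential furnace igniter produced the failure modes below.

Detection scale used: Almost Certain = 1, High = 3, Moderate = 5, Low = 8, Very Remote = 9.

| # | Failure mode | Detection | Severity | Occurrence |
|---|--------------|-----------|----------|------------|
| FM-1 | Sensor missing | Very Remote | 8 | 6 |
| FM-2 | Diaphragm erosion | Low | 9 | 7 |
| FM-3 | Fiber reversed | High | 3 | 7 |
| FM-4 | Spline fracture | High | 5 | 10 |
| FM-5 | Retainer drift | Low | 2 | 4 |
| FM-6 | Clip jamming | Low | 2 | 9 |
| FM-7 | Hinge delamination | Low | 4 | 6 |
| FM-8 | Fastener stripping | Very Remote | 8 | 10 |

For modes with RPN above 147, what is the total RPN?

RPN = Severity × Occurrence × Detection:
  FM-1: 8 × 6 × 9 = 432
  FM-2: 9 × 7 × 8 = 504
  FM-3: 3 × 7 × 3 = 63
  FM-4: 5 × 10 × 3 = 150
  FM-5: 2 × 4 × 8 = 64
  FM-6: 2 × 9 × 8 = 144
  FM-7: 4 × 6 × 8 = 192
  FM-8: 8 × 10 × 9 = 720
RPN > 147: FM-1 (432), FM-2 (504), FM-4 (150), FM-7 (192), FM-8 (720).
Sum: 432 + 504 + 150 + 192 + 720 = 1998.

1998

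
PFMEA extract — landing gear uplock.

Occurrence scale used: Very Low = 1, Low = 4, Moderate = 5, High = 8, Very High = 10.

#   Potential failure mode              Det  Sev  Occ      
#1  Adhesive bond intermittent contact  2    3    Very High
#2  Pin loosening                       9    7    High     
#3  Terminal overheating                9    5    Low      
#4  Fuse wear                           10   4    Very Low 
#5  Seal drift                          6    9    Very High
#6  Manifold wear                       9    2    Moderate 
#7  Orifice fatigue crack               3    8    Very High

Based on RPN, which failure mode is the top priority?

RPN = Severity × Occurrence × Detection:
  #1: 3 × 10 × 2 = 60
  #2: 7 × 8 × 9 = 504
  #3: 5 × 4 × 9 = 180
  #4: 4 × 1 × 10 = 40
  #5: 9 × 10 × 6 = 540
  #6: 2 × 5 × 9 = 90
  #7: 8 × 10 × 3 = 240
Highest RPN is 540 → #5.

#5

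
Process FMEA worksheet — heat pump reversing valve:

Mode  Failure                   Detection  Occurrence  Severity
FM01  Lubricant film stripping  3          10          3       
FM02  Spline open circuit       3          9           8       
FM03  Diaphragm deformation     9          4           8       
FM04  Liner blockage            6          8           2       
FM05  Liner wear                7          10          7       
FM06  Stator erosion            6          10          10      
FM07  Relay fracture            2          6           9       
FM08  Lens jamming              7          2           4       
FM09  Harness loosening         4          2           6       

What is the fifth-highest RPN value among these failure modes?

RPN = Severity × Occurrence × Detection:
  FM01: 3 × 10 × 3 = 90
  FM02: 8 × 9 × 3 = 216
  FM03: 8 × 4 × 9 = 288
  FM04: 2 × 8 × 6 = 96
  FM05: 7 × 10 × 7 = 490
  FM06: 10 × 10 × 6 = 600
  FM07: 9 × 6 × 2 = 108
  FM08: 4 × 2 × 7 = 56
  FM09: 6 × 2 × 4 = 48
Sorted descending: 600, 490, 288, 216, 108, 96, 90, 56, 48.
The fifth-highest RPN is 108 (FM07).

108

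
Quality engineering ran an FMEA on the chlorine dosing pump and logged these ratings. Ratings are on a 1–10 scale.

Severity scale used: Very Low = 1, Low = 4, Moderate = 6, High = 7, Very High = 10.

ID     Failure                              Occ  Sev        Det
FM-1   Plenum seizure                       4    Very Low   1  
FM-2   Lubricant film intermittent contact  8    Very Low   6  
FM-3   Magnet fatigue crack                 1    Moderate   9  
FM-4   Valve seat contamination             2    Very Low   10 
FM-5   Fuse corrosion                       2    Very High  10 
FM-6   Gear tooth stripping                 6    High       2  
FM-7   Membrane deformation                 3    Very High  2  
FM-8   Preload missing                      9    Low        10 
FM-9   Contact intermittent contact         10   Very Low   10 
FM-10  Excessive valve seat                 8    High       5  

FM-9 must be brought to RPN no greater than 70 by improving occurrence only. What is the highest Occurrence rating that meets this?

7

FM-9: S=1, O=10, D=10 → current RPN = 100.
Fixed product = 10. Need 10 × O ≤ 70, so O ≤ 70/10 = 7.00.
Maximum integer Occurrence rating = 7 (gives RPN 70; O=8 would give 80 > 70).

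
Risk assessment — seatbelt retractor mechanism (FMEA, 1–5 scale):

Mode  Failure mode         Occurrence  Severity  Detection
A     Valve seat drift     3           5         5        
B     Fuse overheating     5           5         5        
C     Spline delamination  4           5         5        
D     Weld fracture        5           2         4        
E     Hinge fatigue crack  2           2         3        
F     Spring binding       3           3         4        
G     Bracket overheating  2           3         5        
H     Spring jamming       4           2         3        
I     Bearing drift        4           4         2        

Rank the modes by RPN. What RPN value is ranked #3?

RPN = Severity × Occurrence × Detection:
  A: 5 × 3 × 5 = 75
  B: 5 × 5 × 5 = 125
  C: 5 × 4 × 5 = 100
  D: 2 × 5 × 4 = 40
  E: 2 × 2 × 3 = 12
  F: 3 × 3 × 4 = 36
  G: 3 × 2 × 5 = 30
  H: 2 × 4 × 3 = 24
  I: 4 × 4 × 2 = 32
Sorted descending: 125, 100, 75, 40, 36, 32, 30, 24, 12.
The third-highest RPN is 75 (A).

75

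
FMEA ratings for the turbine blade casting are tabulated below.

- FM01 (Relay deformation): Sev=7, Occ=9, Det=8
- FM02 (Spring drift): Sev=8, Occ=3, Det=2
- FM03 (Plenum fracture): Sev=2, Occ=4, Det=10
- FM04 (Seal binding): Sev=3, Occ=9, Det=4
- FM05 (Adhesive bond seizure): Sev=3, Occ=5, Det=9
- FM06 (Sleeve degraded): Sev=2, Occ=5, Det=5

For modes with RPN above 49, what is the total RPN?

877

RPN = Severity × Occurrence × Detection:
  FM01: 7 × 9 × 8 = 504
  FM02: 8 × 3 × 2 = 48
  FM03: 2 × 4 × 10 = 80
  FM04: 3 × 9 × 4 = 108
  FM05: 3 × 5 × 9 = 135
  FM06: 2 × 5 × 5 = 50
RPN > 49: FM01 (504), FM03 (80), FM04 (108), FM05 (135), FM06 (50).
Sum: 504 + 80 + 108 + 135 + 50 = 877.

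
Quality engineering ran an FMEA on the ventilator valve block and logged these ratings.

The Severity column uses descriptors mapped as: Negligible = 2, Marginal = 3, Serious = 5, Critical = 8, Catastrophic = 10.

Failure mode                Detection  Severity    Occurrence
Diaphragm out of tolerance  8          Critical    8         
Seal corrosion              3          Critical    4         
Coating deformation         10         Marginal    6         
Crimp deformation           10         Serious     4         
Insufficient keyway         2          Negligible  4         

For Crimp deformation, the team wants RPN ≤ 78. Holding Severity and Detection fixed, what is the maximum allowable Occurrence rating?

1

Crimp deformation: S=5, O=4, D=10 → current RPN = 200.
Fixed product = 50. Need 50 × O ≤ 78, so O ≤ 78/50 = 1.56.
Maximum integer Occurrence rating = 1 (gives RPN 50; O=2 would give 100 > 78).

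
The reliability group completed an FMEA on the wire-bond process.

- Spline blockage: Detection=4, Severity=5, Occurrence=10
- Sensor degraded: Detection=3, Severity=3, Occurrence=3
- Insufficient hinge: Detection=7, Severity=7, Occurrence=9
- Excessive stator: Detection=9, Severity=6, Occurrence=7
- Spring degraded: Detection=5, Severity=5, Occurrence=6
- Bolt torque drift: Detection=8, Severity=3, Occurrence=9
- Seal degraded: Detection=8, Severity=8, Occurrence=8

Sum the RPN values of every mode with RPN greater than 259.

1331

RPN = Severity × Occurrence × Detection:
  Spline blockage: 5 × 10 × 4 = 200
  Sensor degraded: 3 × 3 × 3 = 27
  Insufficient hinge: 7 × 9 × 7 = 441
  Excessive stator: 6 × 7 × 9 = 378
  Spring degraded: 5 × 6 × 5 = 150
  Bolt torque drift: 3 × 9 × 8 = 216
  Seal degraded: 8 × 8 × 8 = 512
RPN > 259: Insufficient hinge (441), Excessive stator (378), Seal degraded (512).
Sum: 441 + 378 + 512 = 1331.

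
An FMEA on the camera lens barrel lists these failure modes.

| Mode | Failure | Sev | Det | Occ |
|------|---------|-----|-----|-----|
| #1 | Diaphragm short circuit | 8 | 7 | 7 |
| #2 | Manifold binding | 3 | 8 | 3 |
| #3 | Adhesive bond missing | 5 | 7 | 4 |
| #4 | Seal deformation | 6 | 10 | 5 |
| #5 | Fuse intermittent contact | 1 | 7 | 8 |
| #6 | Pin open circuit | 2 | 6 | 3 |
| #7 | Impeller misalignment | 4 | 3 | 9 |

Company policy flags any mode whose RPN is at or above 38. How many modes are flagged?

RPN = Severity × Occurrence × Detection:
  #1: 8 × 7 × 7 = 392
  #2: 3 × 3 × 8 = 72
  #3: 5 × 4 × 7 = 140
  #4: 6 × 5 × 10 = 300
  #5: 1 × 8 × 7 = 56
  #6: 2 × 3 × 6 = 36
  #7: 4 × 9 × 3 = 108
Modes with RPN ≥ 38: #1 (392), #2 (72), #3 (140), #4 (300), #5 (56), #7 (108) → 6.

6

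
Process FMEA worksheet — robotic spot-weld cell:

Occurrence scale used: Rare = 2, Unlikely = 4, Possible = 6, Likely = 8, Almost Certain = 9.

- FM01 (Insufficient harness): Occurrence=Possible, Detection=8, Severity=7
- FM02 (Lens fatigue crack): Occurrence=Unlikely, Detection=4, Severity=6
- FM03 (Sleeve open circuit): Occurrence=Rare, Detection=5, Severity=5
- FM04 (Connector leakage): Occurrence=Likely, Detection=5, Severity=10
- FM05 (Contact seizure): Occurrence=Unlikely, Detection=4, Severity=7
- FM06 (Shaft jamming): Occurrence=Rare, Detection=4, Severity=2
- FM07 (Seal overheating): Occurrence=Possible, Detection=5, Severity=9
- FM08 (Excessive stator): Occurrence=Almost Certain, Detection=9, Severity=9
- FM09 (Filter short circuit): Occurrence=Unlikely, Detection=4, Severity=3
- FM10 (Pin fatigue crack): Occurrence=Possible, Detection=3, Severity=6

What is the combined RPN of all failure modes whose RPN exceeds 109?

RPN = Severity × Occurrence × Detection:
  FM01: 7 × 6 × 8 = 336
  FM02: 6 × 4 × 4 = 96
  FM03: 5 × 2 × 5 = 50
  FM04: 10 × 8 × 5 = 400
  FM05: 7 × 4 × 4 = 112
  FM06: 2 × 2 × 4 = 16
  FM07: 9 × 6 × 5 = 270
  FM08: 9 × 9 × 9 = 729
  FM09: 3 × 4 × 4 = 48
  FM10: 6 × 6 × 3 = 108
RPN > 109: FM01 (336), FM04 (400), FM05 (112), FM07 (270), FM08 (729).
Sum: 336 + 400 + 112 + 270 + 729 = 1847.

1847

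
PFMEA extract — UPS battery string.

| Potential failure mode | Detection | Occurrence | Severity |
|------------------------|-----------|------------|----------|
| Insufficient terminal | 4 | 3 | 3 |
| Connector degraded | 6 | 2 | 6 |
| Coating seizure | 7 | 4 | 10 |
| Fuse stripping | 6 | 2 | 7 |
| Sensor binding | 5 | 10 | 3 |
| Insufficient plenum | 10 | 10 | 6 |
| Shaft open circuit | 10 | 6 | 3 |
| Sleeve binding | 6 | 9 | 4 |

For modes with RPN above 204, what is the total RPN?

1096

RPN = Severity × Occurrence × Detection:
  Insufficient terminal: 3 × 3 × 4 = 36
  Connector degraded: 6 × 2 × 6 = 72
  Coating seizure: 10 × 4 × 7 = 280
  Fuse stripping: 7 × 2 × 6 = 84
  Sensor binding: 3 × 10 × 5 = 150
  Insufficient plenum: 6 × 10 × 10 = 600
  Shaft open circuit: 3 × 6 × 10 = 180
  Sleeve binding: 4 × 9 × 6 = 216
RPN > 204: Coating seizure (280), Insufficient plenum (600), Sleeve binding (216).
Sum: 280 + 600 + 216 = 1096.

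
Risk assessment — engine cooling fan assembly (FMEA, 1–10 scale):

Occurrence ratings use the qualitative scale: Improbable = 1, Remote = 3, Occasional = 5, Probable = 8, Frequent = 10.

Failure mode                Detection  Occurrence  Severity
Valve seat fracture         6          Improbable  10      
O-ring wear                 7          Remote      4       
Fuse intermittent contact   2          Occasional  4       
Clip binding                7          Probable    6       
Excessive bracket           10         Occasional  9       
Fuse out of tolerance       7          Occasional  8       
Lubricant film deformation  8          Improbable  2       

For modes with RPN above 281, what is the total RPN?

786

RPN = Severity × Occurrence × Detection:
  Valve seat fracture: 10 × 1 × 6 = 60
  O-ring wear: 4 × 3 × 7 = 84
  Fuse intermittent contact: 4 × 5 × 2 = 40
  Clip binding: 6 × 8 × 7 = 336
  Excessive bracket: 9 × 5 × 10 = 450
  Fuse out of tolerance: 8 × 5 × 7 = 280
  Lubricant film deformation: 2 × 1 × 8 = 16
RPN > 281: Clip binding (336), Excessive bracket (450).
Sum: 336 + 450 = 786.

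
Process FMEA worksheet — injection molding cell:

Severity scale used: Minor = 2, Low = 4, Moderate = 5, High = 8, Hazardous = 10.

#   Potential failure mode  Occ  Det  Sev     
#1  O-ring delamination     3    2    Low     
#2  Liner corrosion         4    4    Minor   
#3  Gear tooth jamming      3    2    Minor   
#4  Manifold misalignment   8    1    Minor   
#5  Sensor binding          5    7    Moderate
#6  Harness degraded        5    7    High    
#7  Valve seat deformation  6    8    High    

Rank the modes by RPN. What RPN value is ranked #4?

RPN = Severity × Occurrence × Detection:
  #1: 4 × 3 × 2 = 24
  #2: 2 × 4 × 4 = 32
  #3: 2 × 3 × 2 = 12
  #4: 2 × 8 × 1 = 16
  #5: 5 × 5 × 7 = 175
  #6: 8 × 5 × 7 = 280
  #7: 8 × 6 × 8 = 384
Sorted descending: 384, 280, 175, 32, 24, 16, 12.
The fourth-highest RPN is 32 (#2).

32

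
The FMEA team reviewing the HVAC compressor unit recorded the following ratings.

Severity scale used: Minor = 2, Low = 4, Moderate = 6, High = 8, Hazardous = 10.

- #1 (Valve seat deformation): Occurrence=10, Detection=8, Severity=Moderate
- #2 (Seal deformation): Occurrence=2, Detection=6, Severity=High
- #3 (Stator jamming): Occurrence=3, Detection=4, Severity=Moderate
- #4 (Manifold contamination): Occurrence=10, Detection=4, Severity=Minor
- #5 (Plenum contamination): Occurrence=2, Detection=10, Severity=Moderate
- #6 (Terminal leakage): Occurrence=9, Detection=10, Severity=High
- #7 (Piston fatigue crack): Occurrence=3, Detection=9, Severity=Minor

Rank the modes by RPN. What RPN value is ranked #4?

96

RPN = Severity × Occurrence × Detection:
  #1: 6 × 10 × 8 = 480
  #2: 8 × 2 × 6 = 96
  #3: 6 × 3 × 4 = 72
  #4: 2 × 10 × 4 = 80
  #5: 6 × 2 × 10 = 120
  #6: 8 × 9 × 10 = 720
  #7: 2 × 3 × 9 = 54
Sorted descending: 720, 480, 120, 96, 80, 72, 54.
The fourth-highest RPN is 96 (#2).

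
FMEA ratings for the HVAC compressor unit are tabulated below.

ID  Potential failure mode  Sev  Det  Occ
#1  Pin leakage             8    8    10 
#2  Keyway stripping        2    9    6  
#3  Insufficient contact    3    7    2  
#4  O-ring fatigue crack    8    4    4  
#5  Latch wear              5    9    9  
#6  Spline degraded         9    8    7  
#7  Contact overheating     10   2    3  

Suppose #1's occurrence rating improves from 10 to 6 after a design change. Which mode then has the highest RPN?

RPN = Severity × Occurrence × Detection:
  #1: 8 × 10 × 8 = 640
  #2: 2 × 6 × 9 = 108
  #3: 3 × 2 × 7 = 42
  #4: 8 × 4 × 4 = 128
  #5: 5 × 9 × 9 = 405
  #6: 9 × 7 × 8 = 504
  #7: 10 × 3 × 2 = 60
After action: #1 → 8 × 6 × 8 = 384.
Revised RPNs: #6=504, #5=405, #1=384, #4=128, #2=108, #7=60, #3=42.
Highest is now #6 (504).

#6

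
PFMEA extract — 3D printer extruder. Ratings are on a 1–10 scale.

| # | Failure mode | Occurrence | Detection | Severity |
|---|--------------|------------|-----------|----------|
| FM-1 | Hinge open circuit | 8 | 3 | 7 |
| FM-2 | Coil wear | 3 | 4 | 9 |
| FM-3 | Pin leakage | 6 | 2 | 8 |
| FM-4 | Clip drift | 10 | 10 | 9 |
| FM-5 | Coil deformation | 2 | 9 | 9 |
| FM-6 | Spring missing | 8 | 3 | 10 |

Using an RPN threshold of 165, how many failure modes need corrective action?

3

RPN = Severity × Occurrence × Detection:
  FM-1: 7 × 8 × 3 = 168
  FM-2: 9 × 3 × 4 = 108
  FM-3: 8 × 6 × 2 = 96
  FM-4: 9 × 10 × 10 = 900
  FM-5: 9 × 2 × 9 = 162
  FM-6: 10 × 8 × 3 = 240
Modes with RPN ≥ 165: FM-1 (168), FM-4 (900), FM-6 (240) → 3.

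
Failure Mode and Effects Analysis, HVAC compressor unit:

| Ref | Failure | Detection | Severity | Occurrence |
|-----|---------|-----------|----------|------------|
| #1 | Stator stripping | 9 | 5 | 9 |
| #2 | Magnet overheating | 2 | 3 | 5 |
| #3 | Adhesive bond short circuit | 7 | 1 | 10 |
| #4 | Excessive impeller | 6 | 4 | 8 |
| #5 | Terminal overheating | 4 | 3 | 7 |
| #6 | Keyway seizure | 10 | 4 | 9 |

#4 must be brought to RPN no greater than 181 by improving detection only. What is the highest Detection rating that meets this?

5

#4: S=4, O=8, D=6 → current RPN = 192.
Fixed product = 32. Need 32 × D ≤ 181, so D ≤ 181/32 = 5.66.
Maximum integer Detection rating = 5 (gives RPN 160; D=6 would give 192 > 181).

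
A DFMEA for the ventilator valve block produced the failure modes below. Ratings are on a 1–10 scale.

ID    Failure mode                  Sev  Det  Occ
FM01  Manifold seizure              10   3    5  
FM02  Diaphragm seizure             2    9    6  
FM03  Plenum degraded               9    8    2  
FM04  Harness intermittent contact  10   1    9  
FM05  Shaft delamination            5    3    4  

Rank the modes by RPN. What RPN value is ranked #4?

90

RPN = Severity × Occurrence × Detection:
  FM01: 10 × 5 × 3 = 150
  FM02: 2 × 6 × 9 = 108
  FM03: 9 × 2 × 8 = 144
  FM04: 10 × 9 × 1 = 90
  FM05: 5 × 4 × 3 = 60
Sorted descending: 150, 144, 108, 90, 60.
The fourth-highest RPN is 90 (FM04).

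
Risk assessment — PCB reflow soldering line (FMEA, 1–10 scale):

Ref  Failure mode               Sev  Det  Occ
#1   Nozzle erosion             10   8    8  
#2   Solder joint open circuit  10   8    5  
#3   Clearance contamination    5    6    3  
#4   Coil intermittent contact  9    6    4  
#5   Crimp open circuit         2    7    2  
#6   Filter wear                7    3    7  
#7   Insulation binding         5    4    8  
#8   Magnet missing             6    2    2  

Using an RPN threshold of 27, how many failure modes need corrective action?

7

RPN = Severity × Occurrence × Detection:
  #1: 10 × 8 × 8 = 640
  #2: 10 × 5 × 8 = 400
  #3: 5 × 3 × 6 = 90
  #4: 9 × 4 × 6 = 216
  #5: 2 × 2 × 7 = 28
  #6: 7 × 7 × 3 = 147
  #7: 5 × 8 × 4 = 160
  #8: 6 × 2 × 2 = 24
Modes with RPN ≥ 27: #1 (640), #2 (400), #3 (90), #4 (216), #5 (28), #6 (147), #7 (160) → 7.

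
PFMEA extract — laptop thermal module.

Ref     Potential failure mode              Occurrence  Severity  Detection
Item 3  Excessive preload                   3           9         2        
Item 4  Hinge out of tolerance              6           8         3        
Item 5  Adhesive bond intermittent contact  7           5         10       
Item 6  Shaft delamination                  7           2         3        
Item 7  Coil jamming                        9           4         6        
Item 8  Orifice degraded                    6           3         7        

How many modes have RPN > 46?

5

RPN = Severity × Occurrence × Detection:
  Item 3: 9 × 3 × 2 = 54
  Item 4: 8 × 6 × 3 = 144
  Item 5: 5 × 7 × 10 = 350
  Item 6: 2 × 7 × 3 = 42
  Item 7: 4 × 9 × 6 = 216
  Item 8: 3 × 6 × 7 = 126
Modes with RPN > 46: Item 3 (54), Item 4 (144), Item 5 (350), Item 7 (216), Item 8 (126) → 5.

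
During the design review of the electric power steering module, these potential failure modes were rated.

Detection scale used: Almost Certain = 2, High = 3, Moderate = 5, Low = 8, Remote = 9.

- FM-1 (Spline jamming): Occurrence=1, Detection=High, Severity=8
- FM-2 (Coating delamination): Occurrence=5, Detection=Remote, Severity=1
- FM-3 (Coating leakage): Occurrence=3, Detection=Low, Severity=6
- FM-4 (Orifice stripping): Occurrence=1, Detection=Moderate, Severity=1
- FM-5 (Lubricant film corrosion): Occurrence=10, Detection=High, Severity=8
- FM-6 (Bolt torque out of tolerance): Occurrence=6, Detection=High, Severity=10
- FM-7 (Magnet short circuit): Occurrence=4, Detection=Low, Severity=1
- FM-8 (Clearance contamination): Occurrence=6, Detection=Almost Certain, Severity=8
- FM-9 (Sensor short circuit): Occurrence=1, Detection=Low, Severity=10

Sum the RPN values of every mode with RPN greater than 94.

660

RPN = Severity × Occurrence × Detection:
  FM-1: 8 × 1 × 3 = 24
  FM-2: 1 × 5 × 9 = 45
  FM-3: 6 × 3 × 8 = 144
  FM-4: 1 × 1 × 5 = 5
  FM-5: 8 × 10 × 3 = 240
  FM-6: 10 × 6 × 3 = 180
  FM-7: 1 × 4 × 8 = 32
  FM-8: 8 × 6 × 2 = 96
  FM-9: 10 × 1 × 8 = 80
RPN > 94: FM-3 (144), FM-5 (240), FM-6 (180), FM-8 (96).
Sum: 144 + 240 + 180 + 96 = 660.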